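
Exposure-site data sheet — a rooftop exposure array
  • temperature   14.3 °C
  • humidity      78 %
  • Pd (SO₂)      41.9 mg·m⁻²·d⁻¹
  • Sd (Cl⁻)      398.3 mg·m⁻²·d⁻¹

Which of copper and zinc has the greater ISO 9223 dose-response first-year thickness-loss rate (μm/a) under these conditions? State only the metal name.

zinc

copper: temperature factor f = -0.080·(4.3) = -0.3440
  SO₂ term: 0.0053·41.9^0.26·exp(0.059·78-0.3440) = 0.9892
  Cl⁻ term: 0.01025·398.3^0.27·exp(0.036·78+0.049·14.3) = 1.724
  r_corr = 0.9892 + 1.724 = 2.713 μm/a
zinc: f(T) = -0.071·(T−10) [T>10 °C] = -0.3053
  Pd branch = 0.0129·Pd^0.44·e^(0.046·RH+f) = 1.778 μm/a
  Sd branch = 0.0175·Sd^0.57·e^(0.008·RH+0.085·T) = 3.342 μm/a
  r_corr = 1.778 + 3.342 = 5.121 μm/a
Ordering by μm/a: zinc (5.12) > copper (2.71)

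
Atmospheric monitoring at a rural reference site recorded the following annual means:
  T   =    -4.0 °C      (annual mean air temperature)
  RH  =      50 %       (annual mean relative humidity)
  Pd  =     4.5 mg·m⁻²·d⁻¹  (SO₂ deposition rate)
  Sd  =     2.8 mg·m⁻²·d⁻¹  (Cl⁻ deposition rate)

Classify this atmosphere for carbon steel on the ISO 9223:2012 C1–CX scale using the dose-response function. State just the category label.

carbon steel: f(T) = +0.150·(T−10) [T≤10 °C] = -2.1000
  Pd branch = 1.77·Pd^0.52·e^(0.02·RH+f) = 1.288 μm/a
  Sd branch = 0.102·Sd^0.62·e^(0.033·RH+0.04·T) = 0.8569 μm/a
  sum: 1.288 + 0.8569 → r_corr = 2.145 μm/a
2.14 μm/a falls in (1.3, 25] for carbon steel → category C2

C2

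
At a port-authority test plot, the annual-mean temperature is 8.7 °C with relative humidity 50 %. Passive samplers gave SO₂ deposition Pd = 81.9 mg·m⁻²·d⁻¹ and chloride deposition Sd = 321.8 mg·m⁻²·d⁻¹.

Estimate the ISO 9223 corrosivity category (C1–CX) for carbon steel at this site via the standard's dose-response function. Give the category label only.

C4

carbon steel: T≤10 °C ⇒ hinge +0.150·(8.7−10) = -0.1950
  SO₂ term: 1.77·81.9^0.52·exp(0.02·50-0.1950) = 39.13
  Sd branch = 0.102·Sd^0.62·e^(0.033·RH+0.04·T) = 26.98 μm/a
  sum: 39.13 + 26.98 → r_corr = 66.11 μm/a
66.1 μm/a falls in (50, 80] for carbon steel → category C4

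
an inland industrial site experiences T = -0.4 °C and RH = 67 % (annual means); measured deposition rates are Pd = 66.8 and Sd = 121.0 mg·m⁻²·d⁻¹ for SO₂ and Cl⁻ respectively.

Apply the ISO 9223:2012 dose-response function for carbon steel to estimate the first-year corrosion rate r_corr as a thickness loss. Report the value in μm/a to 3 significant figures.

r_corr = 30.5 μm/a

carbon steel: temperature factor f = +0.150·(-10.4) = -1.5600
  SO₂ term: 1.77·66.8^0.52·exp(0.02·67-1.5600) = 12.63
  Sd branch = 0.102·Sd^0.62·e^(0.033·RH+0.04·T) = 17.91 μm/a
  sum: 12.63 + 17.91 → r_corr = 30.54 μm/a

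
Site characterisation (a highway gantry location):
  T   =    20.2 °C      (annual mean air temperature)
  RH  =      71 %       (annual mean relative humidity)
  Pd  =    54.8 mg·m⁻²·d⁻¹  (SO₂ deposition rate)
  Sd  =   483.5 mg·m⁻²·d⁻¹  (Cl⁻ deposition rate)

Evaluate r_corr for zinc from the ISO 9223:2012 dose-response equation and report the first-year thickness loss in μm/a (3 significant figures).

zinc: temperature factor f = -0.071·(10.2) = -0.7242
  Pd branch = 0.0129·Pd^0.44·e^(0.046·RH+f) = 0.954 μm/a
  Cl⁻ term: 0.0175·483.5^0.57·exp(0.008·71+0.085·20.2) = 5.828
  r_corr = 0.954 + 5.828 = 6.782 μm/a

r_corr = 6.78 μm/a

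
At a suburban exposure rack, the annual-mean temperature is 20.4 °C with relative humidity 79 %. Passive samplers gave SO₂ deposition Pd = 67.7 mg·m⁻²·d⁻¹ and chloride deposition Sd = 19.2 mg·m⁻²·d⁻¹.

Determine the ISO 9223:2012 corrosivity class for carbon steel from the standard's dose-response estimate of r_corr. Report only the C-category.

C4

carbon steel: f(T) = -0.054·(T−10) [T>10 °C] = -0.5616
  SO₂ term: 1.77·67.7^0.52·exp(0.02·79-0.5616) = 43.87
  Sd branch = 0.102·Sd^0.62·e^(0.033·RH+0.04·T) = 19.54 μm/a
  r_corr = 43.87 + 19.54 = 63.41 μm/a
ISO 9223 Table 2 (carbon steel): 50 < 63.4 ≤ 80 μm/a ⇒ C4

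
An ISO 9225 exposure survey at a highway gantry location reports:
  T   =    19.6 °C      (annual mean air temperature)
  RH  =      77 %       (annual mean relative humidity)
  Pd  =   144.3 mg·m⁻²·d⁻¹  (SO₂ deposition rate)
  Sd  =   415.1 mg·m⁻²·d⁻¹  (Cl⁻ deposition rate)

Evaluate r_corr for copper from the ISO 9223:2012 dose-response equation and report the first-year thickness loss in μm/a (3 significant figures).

copper: T>10 °C ⇒ hinge -0.080·(19.6−10) = -0.7680
  SO₂ term: 0.0053·144.3^0.26·exp(0.059·77-0.7680) = 0.8417
  Sd branch = 0.01025·Sd^0.27·e^(0.036·RH+0.049·T) = 2.181 μm/a
  r_corr = 0.8417 + 2.181 = 3.022 μm/a

r_corr = 3.02 μm/a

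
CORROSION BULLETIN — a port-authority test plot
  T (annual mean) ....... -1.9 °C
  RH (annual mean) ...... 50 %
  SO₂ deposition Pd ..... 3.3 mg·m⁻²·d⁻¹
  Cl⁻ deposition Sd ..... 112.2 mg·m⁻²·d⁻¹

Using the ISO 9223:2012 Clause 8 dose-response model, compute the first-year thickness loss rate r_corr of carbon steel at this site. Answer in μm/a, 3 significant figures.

r_corr = 10.7 μm/a

carbon steel: temperature factor f = +0.150·(-11.9) = -1.7850
  Pd branch = 1.77·Pd^0.52·e^(0.02·RH+f) = 1.502 μm/a
  Cl⁻ term: 0.102·112.2^0.62·exp(0.033·50+0.04·-1.9) = 9.187
  sum: 1.502 + 9.187 → r_corr = 10.69 μm/a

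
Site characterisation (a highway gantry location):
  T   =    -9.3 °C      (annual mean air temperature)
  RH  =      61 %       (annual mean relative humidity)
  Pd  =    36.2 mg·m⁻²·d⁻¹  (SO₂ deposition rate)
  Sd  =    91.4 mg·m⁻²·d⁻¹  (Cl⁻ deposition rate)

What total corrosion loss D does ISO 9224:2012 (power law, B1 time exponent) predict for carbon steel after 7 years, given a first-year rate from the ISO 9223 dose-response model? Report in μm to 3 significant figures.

carbon steel: temperature factor f = +0.150·(-19.3) = -2.8950
  Pd branch = 1.77·Pd^0.52·e^(0.02·RH+f) = 2.143 μm/a
  Sd branch = 0.102·Sd^0.62·e^(0.033·RH+0.04·T) = 8.651 μm/a
  r_corr = 2.143 + 8.651 = 10.79 μm/a
ISO 9224: D(t) = r_corr · t^b with b = 0.523 (carbon steel, B1)
  D(7) = 10.79 × 7^0.523 = 10.79 × 2.767 = 29.87 μm

D(7) = 29.9 μm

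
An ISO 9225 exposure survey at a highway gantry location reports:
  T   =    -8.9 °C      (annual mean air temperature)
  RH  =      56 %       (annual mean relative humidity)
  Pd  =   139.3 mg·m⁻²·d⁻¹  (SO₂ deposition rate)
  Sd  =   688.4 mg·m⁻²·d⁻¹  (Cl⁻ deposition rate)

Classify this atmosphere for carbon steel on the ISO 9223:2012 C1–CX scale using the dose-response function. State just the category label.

C3

carbon steel: T≤10 °C ⇒ hinge +0.150·(-8.9−10) = -2.8350
  SO₂ term: 1.77·139.3^0.52·exp(0.02·56-2.8350) = 4.15
  Cl⁻ term: 0.102·688.4^0.62·exp(0.033·56+0.04·-8.9) = 26.06
  sum: 4.15 + 26.06 → r_corr = 30.21 μm/a
ISO 9223 Table 2 (carbon steel): 25 < 30.2 ≤ 50 μm/a ⇒ C3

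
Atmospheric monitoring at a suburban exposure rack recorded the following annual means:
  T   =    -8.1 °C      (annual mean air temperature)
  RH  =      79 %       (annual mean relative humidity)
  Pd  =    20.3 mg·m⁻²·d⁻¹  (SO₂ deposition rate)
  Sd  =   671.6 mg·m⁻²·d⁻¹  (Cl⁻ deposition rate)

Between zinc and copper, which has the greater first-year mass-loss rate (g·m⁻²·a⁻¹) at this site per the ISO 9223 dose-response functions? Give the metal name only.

zinc

zinc: T≤10 °C ⇒ hinge +0.038·(-8.1−10) = -0.6878
  SO₂ term: 0.0129·20.3^0.44·exp(0.046·79-0.6878) = 0.9234
  Cl⁻ term: 0.0175·671.6^0.57·exp(0.008·79+0.085·-8.1) = 0.676
  sum: 0.9234 + 0.676 → r_corr = 1.599 μm/a
  mass loss = 1.599 μm/a × 7.14 g/cm³ = 11.42 g·m⁻²·a⁻¹
copper: f(T) = +0.126·(T−10) [T≤10 °C] = -2.2806
  Pd branch = 0.0053·Pd^0.26·e^(0.059·RH+f) = 0.1253 μm/a
  Cl⁻ term: 0.01025·671.6^0.27·exp(0.036·79+0.049·-8.1) = 0.6868
  sum: 0.1253 + 0.6868 → r_corr = 0.8121 μm/a
  mass loss = 0.8121 μm/a × 8.96 g/cm³ = 7.276 g·m⁻²·a⁻¹
Ordering by g·m⁻²·a⁻¹: zinc (11.4) > copper (7.28)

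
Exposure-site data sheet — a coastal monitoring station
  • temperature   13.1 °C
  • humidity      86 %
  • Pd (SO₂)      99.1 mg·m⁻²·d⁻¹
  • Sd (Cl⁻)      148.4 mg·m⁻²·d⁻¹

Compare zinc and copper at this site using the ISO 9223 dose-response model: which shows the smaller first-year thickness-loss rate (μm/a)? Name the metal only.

zinc: f(T) = -0.071·(T−10) [T>10 °C] = -0.2201
  sulphur-dioxide contribution → 4.086 μm/a
  chloride contribution → 1.833 μm/a
  total first-year rate 5.919 μm/a
copper: f(T) = -0.080·(T−10) [T>10 °C] = -0.2480
  sulphur-dioxide contribution → 2.184 μm/a
  chloride contribution → 1.661 μm/a
  ⇒ r_corr(copper) = 3.844 μm/a
Ordering by μm/a: zinc (5.92) > copper (3.84)

copper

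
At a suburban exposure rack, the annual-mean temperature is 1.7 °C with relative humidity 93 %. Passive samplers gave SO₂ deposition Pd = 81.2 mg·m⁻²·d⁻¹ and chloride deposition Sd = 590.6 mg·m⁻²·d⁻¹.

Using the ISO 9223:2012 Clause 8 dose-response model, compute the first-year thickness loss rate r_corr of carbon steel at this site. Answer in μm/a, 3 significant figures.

carbon steel: T≤10 °C ⇒ hinge +0.150·(1.7−10) = -1.2450
  SO₂ term: 1.77·81.2^0.52·exp(0.02·93-1.2450) = 32.21
  Cl⁻ term: 0.102·590.6^0.62·exp(0.033·93+0.04·1.7) = 122.8
  sum: 32.21 + 122.8 → r_corr = 155 μm/a

r_corr = 155 μm/a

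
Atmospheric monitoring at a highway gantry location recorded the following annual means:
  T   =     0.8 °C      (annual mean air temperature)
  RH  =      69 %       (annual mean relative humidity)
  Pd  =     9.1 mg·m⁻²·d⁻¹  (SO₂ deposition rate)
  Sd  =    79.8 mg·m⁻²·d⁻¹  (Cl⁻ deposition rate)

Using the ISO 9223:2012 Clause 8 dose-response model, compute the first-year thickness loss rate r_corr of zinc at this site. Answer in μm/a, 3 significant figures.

zinc: f(T) = +0.038·(T−10) [T≤10 °C] = -0.3496
  SO₂ term: 0.0129·9.1^0.44·exp(0.046·69-0.3496) = 0.5744
  Sd branch = 0.0175·Sd^0.57·e^(0.008·RH+0.085·T) = 0.3949 μm/a
  r_corr = 0.5744 + 0.3949 = 0.9692 μm/a

r_corr = 0.969 μm/a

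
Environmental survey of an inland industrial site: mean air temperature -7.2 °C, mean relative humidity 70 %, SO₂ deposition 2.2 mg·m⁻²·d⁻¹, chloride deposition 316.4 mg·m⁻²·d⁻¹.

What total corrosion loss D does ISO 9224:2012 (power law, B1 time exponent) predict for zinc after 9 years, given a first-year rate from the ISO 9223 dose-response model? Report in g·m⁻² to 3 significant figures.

zinc: T≤10 °C ⇒ hinge +0.038·(-7.2−10) = -0.6536
  Pd branch = 0.0129·Pd^0.44·e^(0.046·RH+f) = 0.2376 μm/a
  Cl⁻ term: 0.0175·316.4^0.57·exp(0.008·70+0.085·-7.2) = 0.4422
  sum: 0.2376 + 0.4422 → r_corr = 0.6798 μm/a
ISO 9224: D(t) = r_corr · t^b with b = 0.813 (zinc, B1)
  D(9) = 0.6798 × 9^0.813 = 0.6798 × 5.968 = 4.057 μm
  Mass loss = 4.057 μm × 7.14 g/cm³ = 28.96 g·m⁻²

D(9) = 29.0 g·m⁻²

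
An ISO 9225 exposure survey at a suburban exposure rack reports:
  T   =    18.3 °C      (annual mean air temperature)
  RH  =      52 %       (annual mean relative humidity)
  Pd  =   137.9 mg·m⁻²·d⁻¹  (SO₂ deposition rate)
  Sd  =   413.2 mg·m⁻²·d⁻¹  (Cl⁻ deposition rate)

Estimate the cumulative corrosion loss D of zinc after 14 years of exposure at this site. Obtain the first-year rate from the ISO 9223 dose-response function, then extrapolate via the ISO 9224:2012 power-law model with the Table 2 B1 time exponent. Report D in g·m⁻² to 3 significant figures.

zinc: T>10 °C ⇒ hinge -0.071·(18.3−10) = -0.5893
  Pd branch = 0.0129·Pd^0.44·e^(0.046·RH+f) = 0.6838 μm/a
  Sd branch = 0.0175·Sd^0.57·e^(0.008·RH+0.085·T) = 3.895 μm/a
  r_corr = 0.6838 + 3.895 = 4.578 μm/a
Long-term exponent b (ISO 9224 Table 2, B1) = 0.813
  D(14) = 4.578 × 14^0.813 = 4.578 × 8.547 = 39.13 μm
  Mass loss = 39.13 μm × 7.14 g/cm³ = 279.4 g·m⁻²

D(14) = 279 g·m⁻²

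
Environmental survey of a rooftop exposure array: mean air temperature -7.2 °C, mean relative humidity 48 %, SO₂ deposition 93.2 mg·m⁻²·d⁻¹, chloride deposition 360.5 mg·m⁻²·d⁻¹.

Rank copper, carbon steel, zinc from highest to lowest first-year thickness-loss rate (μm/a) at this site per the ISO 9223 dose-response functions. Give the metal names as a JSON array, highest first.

copper: f(T) = +0.126·(T−10) [T≤10 °C] = -2.1672
  sulphur-dioxide contribution → 0.0335 μm/a
  chloride contribution → 0.1988 μm/a
  total first-year rate 0.2323 μm/a
carbon steel: temperature factor f = +0.150·(-17.2) = -2.5800
  sulphur-dioxide contribution → 3.703 μm/a
  chloride contribution → 14.35 μm/a
  total first-year rate 18.05 μm/a
zinc: T≤10 °C ⇒ hinge +0.038·(-7.2−10) = -0.6536
  sulphur-dioxide contribution → 0.449 μm/a
  chloride contribution → 0.3994 μm/a
  total first-year rate 0.8484 μm/a
Ordering by μm/a: carbon steel (18) > zinc (0.848) > copper (0.232)

["carbon steel", "zinc", "copper"]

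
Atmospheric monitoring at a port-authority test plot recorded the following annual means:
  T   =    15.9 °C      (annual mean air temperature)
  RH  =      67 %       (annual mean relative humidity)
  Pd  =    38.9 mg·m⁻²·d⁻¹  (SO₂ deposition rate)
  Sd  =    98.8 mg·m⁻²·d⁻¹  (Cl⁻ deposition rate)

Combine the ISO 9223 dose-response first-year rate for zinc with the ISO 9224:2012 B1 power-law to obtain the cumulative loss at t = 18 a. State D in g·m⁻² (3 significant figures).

zinc: T>10 °C ⇒ hinge -0.071·(15.9−10) = -0.4189
  Pd branch = 0.0129·Pd^0.44·e^(0.046·RH+f) = 0.9263 μm/a
  Sd branch = 0.0175·Sd^0.57·e^(0.008·RH+0.085·T) = 1.584 μm/a
  r_corr = 0.9263 + 1.584 = 2.51 μm/a
Long-term exponent b (ISO 9224 Table 2, B1) = 0.813
  D(18) = 2.51 × 18^0.813 = 2.51 × 10.48 = 26.32 μm
  Mass loss = 26.32 μm × 7.14 g/cm³ = 187.9 g·m⁻²

D(18) = 188 g·m⁻²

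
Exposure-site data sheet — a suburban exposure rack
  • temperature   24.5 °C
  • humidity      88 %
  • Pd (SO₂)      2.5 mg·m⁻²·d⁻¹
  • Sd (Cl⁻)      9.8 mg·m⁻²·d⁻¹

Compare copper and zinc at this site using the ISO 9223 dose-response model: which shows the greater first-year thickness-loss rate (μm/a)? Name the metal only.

copper: f(T) = -0.080·(T−10) [T>10 °C] = -1.1600
  sulphur-dioxide contribution → 0.3792 μm/a
  chloride contribution → 1.498 μm/a
  total first-year rate 1.877 μm/a
zinc: T>10 °C ⇒ hinge -0.071·(24.5−10) = -1.0295
  sulphur-dioxide contribution → 0.395 μm/a
  chloride contribution → 1.043 μm/a
  ⇒ r_corr(zinc) = 1.438 μm/a
Ordering by μm/a: copper (1.88) > zinc (1.44)

copper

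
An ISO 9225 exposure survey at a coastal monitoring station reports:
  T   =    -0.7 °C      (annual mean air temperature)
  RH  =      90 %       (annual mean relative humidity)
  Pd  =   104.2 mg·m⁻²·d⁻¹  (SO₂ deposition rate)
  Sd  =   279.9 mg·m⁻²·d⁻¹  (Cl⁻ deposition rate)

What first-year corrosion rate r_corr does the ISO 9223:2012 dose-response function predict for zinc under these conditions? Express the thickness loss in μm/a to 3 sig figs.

zinc: temperature factor f = +0.038·(-10.7) = -0.4066
  sulphur-dioxide contribution → 4.167 μm/a
  chloride contribution → 0.8408 μm/a
  ⇒ r_corr(zinc) = 5.008 μm/a

r_corr = 5.01 μm/a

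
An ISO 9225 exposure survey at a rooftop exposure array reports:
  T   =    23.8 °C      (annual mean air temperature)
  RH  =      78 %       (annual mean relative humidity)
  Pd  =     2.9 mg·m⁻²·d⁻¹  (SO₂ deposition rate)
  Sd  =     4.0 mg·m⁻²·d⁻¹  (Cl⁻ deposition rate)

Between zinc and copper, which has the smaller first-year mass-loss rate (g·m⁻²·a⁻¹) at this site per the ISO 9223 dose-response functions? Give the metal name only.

zinc: T>10 °C ⇒ hinge -0.071·(23.8−10) = -0.9798
  SO₂ term: 0.0129·2.9^0.44·exp(0.046·78-0.9798) = 0.2798
  Cl⁻ term: 0.0175·4.0^0.57·exp(0.008·78+0.085·23.8) = 0.5442
  sum: 0.2798 + 0.5442 → r_corr = 0.824 μm/a
  mass loss = 0.824 μm/a × 7.14 g/cm³ = 5.883 g·m⁻²·a⁻¹
copper: T>10 °C ⇒ hinge -0.080·(23.8−10) = -1.1040
  Pd branch = 0.0053·Pd^0.26·e^(0.059·RH+f) = 0.231 μm/a
  Sd branch = 0.01025·Sd^0.27·e^(0.036·RH+0.049·T) = 0.793 μm/a
  r_corr = 0.231 + 0.793 = 1.024 μm/a
  mass loss = 1.024 μm/a × 8.96 g/cm³ = 9.175 g·m⁻²·a⁻¹
Ordering by g·m⁻²·a⁻¹: copper (9.17) > zinc (5.88)

zinc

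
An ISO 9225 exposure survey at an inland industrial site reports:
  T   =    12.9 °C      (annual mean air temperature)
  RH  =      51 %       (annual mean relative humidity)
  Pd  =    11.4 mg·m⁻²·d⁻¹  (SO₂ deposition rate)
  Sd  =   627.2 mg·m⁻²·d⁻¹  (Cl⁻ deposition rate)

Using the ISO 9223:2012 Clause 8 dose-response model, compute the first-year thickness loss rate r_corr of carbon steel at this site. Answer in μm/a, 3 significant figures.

carbon steel: T>10 °C ⇒ hinge -0.054·(12.9−10) = -0.1566
  sulphur-dioxide contribution → 14.88 μm/a
  chloride contribution → 49.89 μm/a
  ⇒ r_corr(carbon steel) = 64.77 μm/a

r_corr = 64.8 μm/a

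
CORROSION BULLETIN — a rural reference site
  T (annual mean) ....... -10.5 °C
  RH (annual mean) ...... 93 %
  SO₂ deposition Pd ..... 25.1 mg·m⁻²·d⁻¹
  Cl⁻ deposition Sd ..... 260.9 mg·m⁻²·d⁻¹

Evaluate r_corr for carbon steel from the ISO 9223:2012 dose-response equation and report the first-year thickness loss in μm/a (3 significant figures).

carbon steel: f(T) = +0.150·(T−10) [T≤10 °C] = -3.0750
  sulphur-dioxide contribution → 2.806 μm/a
  chloride contribution → 45.42 μm/a
  total first-year rate 48.23 μm/a

r_corr = 48.2 μm/a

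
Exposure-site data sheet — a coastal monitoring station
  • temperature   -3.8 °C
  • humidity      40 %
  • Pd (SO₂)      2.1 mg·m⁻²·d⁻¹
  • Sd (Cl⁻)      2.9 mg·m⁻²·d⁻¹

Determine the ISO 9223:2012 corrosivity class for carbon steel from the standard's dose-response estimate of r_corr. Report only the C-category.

C2

carbon steel: f(T) = +0.150·(T−10) [T≤10 °C] = -2.0700
  SO₂ term: 1.77·2.1^0.52·exp(0.02·40-2.0700) = 0.7311
  Sd branch = 0.102·Sd^0.62·e^(0.033·RH+0.04·T) = 0.6347 μm/a
  sum: 0.7311 + 0.6347 → r_corr = 1.366 μm/a
1.37 μm/a falls in (1.3, 25] for carbon steel → category C2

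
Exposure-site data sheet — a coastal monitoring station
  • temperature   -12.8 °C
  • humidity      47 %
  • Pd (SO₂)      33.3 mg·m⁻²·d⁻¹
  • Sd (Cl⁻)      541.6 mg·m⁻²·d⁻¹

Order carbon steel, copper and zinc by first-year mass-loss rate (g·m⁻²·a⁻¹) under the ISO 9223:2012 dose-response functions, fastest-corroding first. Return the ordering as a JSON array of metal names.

["carbon steel", "zinc", "copper"]

carbon steel: temperature factor f = +0.150·(-22.8) = -3.4200
  sulphur-dioxide contribution → 0.9175 μm/a
  chloride contribution → 14.28 μm/a
  ⇒ r_corr(carbon steel) = 15.2 μm/a
  mass loss = 15.2 μm/a × 7.85 g/cm³ = 119.3 g·m⁻²·a⁻¹
copper: T≤10 °C ⇒ hinge +0.126·(-12.8−10) = -2.8728
  sulphur-dioxide contribution → 0.01193 μm/a
  chloride contribution → 0.1626 μm/a
  ⇒ r_corr(copper) = 0.1746 μm/a
  mass loss = 0.1746 μm/a × 8.96 g/cm³ = 1.564 g·m⁻²·a⁻¹
zinc: temperature factor f = +0.038·(-22.8) = -0.8664
  sulphur-dioxide contribution → 0.2204 μm/a
  chloride contribution → 0.3105 μm/a
  ⇒ r_corr(zinc) = 0.5308 μm/a
  mass loss = 0.5308 μm/a × 7.14 g/cm³ = 3.79 g·m⁻²·a⁻¹
Ordering by g·m⁻²·a⁻¹: carbon steel (119) > zinc (3.79) > copper (1.56)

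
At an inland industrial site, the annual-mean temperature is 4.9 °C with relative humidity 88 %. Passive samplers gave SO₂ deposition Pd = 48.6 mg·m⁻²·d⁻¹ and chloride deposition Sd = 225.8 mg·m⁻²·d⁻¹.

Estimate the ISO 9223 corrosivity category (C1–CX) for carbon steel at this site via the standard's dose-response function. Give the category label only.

C5

carbon steel: f(T) = +0.150·(T−10) [T≤10 °C] = -0.7650
  Pd branch = 1.77·Pd^0.52·e^(0.02·RH+f) = 36.07 μm/a
  Cl⁻ term: 0.102·225.8^0.62·exp(0.033·88+0.04·4.9) = 65.2
  r_corr = 36.07 + 65.2 = 101.3 μm/a
ISO 9223 Table 2 (carbon steel): 80 < 101 ≤ 200 μm/a ⇒ C5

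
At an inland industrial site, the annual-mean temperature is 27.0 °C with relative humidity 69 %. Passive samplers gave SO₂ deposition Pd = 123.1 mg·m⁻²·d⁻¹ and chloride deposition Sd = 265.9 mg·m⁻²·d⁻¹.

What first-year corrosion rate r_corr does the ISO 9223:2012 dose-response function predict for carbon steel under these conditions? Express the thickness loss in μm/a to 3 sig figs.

r_corr = 128 μm/a

carbon steel: temperature factor f = -0.054·(17.0) = -0.9180
  SO₂ term: 1.77·123.1^0.52·exp(0.02·69-0.9180) = 34.32
  Sd branch = 0.102·Sd^0.62·e^(0.033·RH+0.04·T) = 93.29 μm/a
  r_corr = 34.32 + 93.29 = 127.6 μm/a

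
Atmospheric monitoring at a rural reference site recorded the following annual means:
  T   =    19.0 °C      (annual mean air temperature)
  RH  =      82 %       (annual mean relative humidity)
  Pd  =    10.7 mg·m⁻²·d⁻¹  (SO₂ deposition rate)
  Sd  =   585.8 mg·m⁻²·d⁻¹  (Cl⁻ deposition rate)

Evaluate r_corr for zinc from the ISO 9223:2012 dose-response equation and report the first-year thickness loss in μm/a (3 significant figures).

r_corr = 7.25 μm/a

zinc: temperature factor f = -0.071·(9.0) = -0.6390
  Pd branch = 0.0129·Pd^0.44·e^(0.046·RH+f) = 0.8398 μm/a
  Sd branch = 0.0175·Sd^0.57·e^(0.008·RH+0.085·T) = 6.411 μm/a
  r_corr = 0.8398 + 6.411 = 7.251 μm/a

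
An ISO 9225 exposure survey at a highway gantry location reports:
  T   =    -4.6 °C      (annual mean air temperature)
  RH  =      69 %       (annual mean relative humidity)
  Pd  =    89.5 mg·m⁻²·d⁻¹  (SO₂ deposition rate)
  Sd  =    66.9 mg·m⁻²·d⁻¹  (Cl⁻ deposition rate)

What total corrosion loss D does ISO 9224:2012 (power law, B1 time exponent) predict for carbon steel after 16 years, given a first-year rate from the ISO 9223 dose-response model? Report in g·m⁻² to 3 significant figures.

carbon steel: f(T) = +0.150·(T−10) [T≤10 °C] = -2.1900
  sulphur-dioxide contribution → 8.15 μm/a
  chloride contribution → 11.2 μm/a
  total first-year rate 19.35 μm/a
ISO 9224: D(t) = r_corr · t^b with b = 0.523 (carbon steel, B1)
  D(16) = 19.35 × 16^0.523 = 19.35 × 4.263 = 82.51 μm
  Mass loss = 82.51 μm × 7.85 g/cm³ = 647.7 g·m⁻²

D(16) = 648 g·m⁻²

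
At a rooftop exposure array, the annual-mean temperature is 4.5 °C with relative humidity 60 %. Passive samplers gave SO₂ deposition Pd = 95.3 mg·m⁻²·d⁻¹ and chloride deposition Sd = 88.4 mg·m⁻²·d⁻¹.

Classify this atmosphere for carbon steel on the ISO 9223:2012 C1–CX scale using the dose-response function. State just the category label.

carbon steel: T≤10 °C ⇒ hinge +0.150·(4.5−10) = -0.8250
  sulphur-dioxide contribution → 27.54 μm/a
  chloride contribution → 14.24 μm/a
  ⇒ r_corr(carbon steel) = 41.78 μm/a
41.8 μm/a falls in (25, 50] for carbon steel → category C3

C3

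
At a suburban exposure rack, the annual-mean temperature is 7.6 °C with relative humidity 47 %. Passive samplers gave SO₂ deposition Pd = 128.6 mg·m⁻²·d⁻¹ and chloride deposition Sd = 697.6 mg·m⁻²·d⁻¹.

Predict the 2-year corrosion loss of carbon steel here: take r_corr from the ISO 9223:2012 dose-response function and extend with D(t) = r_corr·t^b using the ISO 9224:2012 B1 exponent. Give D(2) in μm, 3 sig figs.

D(2) = 111 μm

carbon steel: T≤10 °C ⇒ hinge +0.150·(7.6−10) = -0.3600
  sulphur-dioxide contribution → 39.51 μm/a
  chloride contribution → 37.78 μm/a
  ⇒ r_corr(carbon steel) = 77.29 μm/a
ISO 9224: D(t) = r_corr · t^b with b = 0.523 (carbon steel, B1)
  D(2) = 77.29 × 2^0.523 = 77.29 × 1.437 = 111.1 μm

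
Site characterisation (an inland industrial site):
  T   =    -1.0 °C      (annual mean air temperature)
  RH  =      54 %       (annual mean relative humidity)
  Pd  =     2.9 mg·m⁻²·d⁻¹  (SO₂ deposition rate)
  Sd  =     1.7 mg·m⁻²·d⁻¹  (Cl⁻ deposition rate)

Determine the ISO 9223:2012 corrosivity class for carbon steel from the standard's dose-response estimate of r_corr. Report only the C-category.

carbon steel: temperature factor f = +0.150·(-11.0) = -1.6500
  Pd branch = 1.77·Pd^0.52·e^(0.02·RH+f) = 1.741 μm/a
  Cl⁻ term: 0.102·1.7^0.62·exp(0.033·54+0.04·-1.0) = 0.8091
  sum: 1.741 + 0.8091 → r_corr = 2.55 μm/a
2.55 μm/a falls in (1.3, 25] for carbon steel → category C2

C2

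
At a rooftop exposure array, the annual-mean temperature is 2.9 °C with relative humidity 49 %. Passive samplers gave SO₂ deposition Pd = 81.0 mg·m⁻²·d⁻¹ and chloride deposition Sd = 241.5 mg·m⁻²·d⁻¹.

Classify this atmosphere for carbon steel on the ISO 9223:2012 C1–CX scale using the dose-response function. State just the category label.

C3

carbon steel: T≤10 °C ⇒ hinge +0.150·(2.9−10) = -1.0650
  sulphur-dioxide contribution → 15.98 μm/a
  chloride contribution → 17.32 μm/a
  total first-year rate 33.3 μm/a
Category bounds: 25…50 μm/a bracket r_corr ⇒ C3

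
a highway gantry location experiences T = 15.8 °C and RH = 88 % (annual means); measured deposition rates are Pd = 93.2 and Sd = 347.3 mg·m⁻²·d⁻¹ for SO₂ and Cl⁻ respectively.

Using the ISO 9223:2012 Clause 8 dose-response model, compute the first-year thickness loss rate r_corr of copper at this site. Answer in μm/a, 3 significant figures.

copper: T>10 °C ⇒ hinge -0.080·(15.8−10) = -0.4640
  sulphur-dioxide contribution → 1.948 μm/a
  chloride contribution → 2.563 μm/a
  ⇒ r_corr(copper) = 4.512 μm/a

r_corr = 4.51 μm/a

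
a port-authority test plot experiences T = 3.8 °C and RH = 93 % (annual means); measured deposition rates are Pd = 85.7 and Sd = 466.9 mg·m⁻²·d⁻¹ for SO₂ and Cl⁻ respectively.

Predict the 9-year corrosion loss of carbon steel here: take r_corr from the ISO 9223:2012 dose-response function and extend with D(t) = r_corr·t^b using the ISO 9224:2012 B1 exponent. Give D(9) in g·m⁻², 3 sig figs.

D(9) = 3.98e+03 g·m⁻²

carbon steel: f(T) = +0.150·(T−10) [T≤10 °C] = -0.9300
  SO₂ term: 1.77·85.7^0.52·exp(0.02·93-0.9300) = 45.4
  Cl⁻ term: 0.102·466.9^0.62·exp(0.033·93+0.04·3.8) = 115.4
  r_corr = 45.4 + 115.4 = 160.8 μm/a
Long-term exponent b (ISO 9224 Table 2, B1) = 0.523
  D(9) = 160.8 × 9^0.523 = 160.8 × 3.156 = 507.5 μm
  Mass loss = 507.5 μm × 7.85 g/cm³ = 3984 g·m⁻²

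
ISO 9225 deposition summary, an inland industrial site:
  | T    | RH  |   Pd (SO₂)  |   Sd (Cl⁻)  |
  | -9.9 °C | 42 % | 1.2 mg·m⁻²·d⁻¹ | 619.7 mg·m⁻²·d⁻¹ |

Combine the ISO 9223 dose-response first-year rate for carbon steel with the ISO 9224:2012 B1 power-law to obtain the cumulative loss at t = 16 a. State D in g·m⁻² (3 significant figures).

carbon steel: temperature factor f = +0.150·(-19.9) = -2.9850
  SO₂ term: 1.77·1.2^0.52·exp(0.02·42-2.9850) = 0.2278
  Sd branch = 0.102·Sd^0.62·e^(0.033·RH+0.04·T) = 14.78 μm/a
  sum: 0.2278 + 14.78 → r_corr = 15.01 μm/a
ISO 9224: D(t) = r_corr · t^b with b = 0.523 (carbon steel, B1)
  D(16) = 15.01 × 16^0.523 = 15.01 × 4.263 = 63.99 μm
  Mass loss = 63.99 μm × 7.85 g/cm³ = 502.3 g·m⁻²

D(16) = 502 g·m⁻²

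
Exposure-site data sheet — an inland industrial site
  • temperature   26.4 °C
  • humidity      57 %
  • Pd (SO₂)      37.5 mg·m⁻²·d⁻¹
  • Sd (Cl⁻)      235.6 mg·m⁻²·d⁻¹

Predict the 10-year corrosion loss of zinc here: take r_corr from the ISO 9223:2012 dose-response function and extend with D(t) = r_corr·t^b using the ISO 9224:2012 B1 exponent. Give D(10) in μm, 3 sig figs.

zinc: T>10 °C ⇒ hinge -0.071·(26.4−10) = -1.1644
  sulphur-dioxide contribution → 0.273 μm/a
  chloride contribution → 5.858 μm/a
  ⇒ r_corr(zinc) = 6.131 μm/a
Long-term exponent b (ISO 9224 Table 2, B1) = 0.813
  D(10) = 6.131 × 10^0.813 = 6.131 × 6.501 = 39.86 μm

D(10) = 39.9 μm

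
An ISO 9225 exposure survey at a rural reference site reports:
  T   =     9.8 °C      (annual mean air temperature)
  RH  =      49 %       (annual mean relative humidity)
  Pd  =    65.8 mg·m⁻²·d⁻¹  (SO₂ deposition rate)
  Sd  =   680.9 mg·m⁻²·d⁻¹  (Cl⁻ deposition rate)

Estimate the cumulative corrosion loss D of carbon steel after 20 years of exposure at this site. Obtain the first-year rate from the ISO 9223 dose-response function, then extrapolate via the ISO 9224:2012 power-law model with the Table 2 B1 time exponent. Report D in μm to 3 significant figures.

D(20) = 401 μm

carbon steel: temperature factor f = +0.150·(-0.2) = -0.0300
  SO₂ term: 1.77·65.8^0.52·exp(0.02·49-0.0300) = 40.37
  Cl⁻ term: 0.102·680.9^0.62·exp(0.033·49+0.04·9.8) = 43.41
  r_corr = 40.37 + 43.41 = 83.78 μm/a
ISO 9224: D(t) = r_corr · t^b with b = 0.523 (carbon steel, B1)
  D(20) = 83.78 × 20^0.523 = 83.78 × 4.791 = 401.4 μm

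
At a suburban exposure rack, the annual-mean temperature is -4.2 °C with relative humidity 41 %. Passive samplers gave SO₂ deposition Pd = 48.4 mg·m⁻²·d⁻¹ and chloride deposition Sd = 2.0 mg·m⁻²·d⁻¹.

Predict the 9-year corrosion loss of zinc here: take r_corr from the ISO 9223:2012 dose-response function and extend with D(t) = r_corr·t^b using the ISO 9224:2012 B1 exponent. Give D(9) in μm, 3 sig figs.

D(9) = 1.78 μm

zinc: T≤10 °C ⇒ hinge +0.038·(-4.2−10) = -0.5396
  SO₂ term: 0.0129·48.4^0.44·exp(0.046·41-0.5396) = 0.2733
  Sd branch = 0.0175·Sd^0.57·e^(0.008·RH+0.085·T) = 0.02524 μm/a
  sum: 0.2733 + 0.02524 → r_corr = 0.2985 μm/a
Power-law: D(9) = r_corr · 9^0.813
  D(9) = 0.2985 × 9^0.813 = 0.2985 × 5.968 = 1.782 μm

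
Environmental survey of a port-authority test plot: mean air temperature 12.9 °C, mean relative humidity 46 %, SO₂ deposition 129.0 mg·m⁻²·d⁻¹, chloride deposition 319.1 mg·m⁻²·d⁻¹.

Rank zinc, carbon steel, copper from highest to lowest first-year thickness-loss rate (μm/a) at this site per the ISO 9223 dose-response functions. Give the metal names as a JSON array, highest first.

zinc: T>10 °C ⇒ hinge -0.071·(12.9−10) = -0.2059
  SO₂ term: 0.0129·129.0^0.44·exp(0.046·46-0.2059) = 0.7393
  Cl⁻ term: 0.0175·319.1^0.57·exp(0.008·46+0.085·12.9) = 2.024
  sum: 0.7393 + 2.024 → r_corr = 2.764 μm/a
carbon steel: temperature factor f = -0.054·(2.9) = -0.1566
  Pd branch = 1.77·Pd^0.52·e^(0.02·RH+f) = 47.54 μm/a
  Sd branch = 0.102·Sd^0.62·e^(0.033·RH+0.04·T) = 27.82 μm/a
  r_corr = 47.54 + 27.82 = 75.36 μm/a
copper: f(T) = -0.080·(T−10) [T>10 °C] = -0.2320
  Pd branch = 0.0053·Pd^0.26·e^(0.059·RH+f) = 0.2244 μm/a
  Sd branch = 0.01025·Sd^0.27·e^(0.036·RH+0.049·T) = 0.4792 μm/a
  sum: 0.2244 + 0.4792 → r_corr = 0.7035 μm/a
Ordering by μm/a: carbon steel (75.4) > zinc (2.76) > copper (0.704)

["carbon steel", "zinc", "copper"]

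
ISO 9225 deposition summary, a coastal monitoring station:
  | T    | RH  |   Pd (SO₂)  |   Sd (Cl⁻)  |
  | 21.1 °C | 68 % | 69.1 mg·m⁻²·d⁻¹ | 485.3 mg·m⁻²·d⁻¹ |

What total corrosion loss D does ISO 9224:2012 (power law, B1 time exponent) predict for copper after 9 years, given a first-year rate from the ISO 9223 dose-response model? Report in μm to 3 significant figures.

D(9) = 9.24 μm

copper: temperature factor f = -0.080·(11.1) = -0.8880
  SO₂ term: 0.0053·69.1^0.26·exp(0.059·68-0.8880) = 0.3625
  Cl⁻ term: 0.01025·485.3^0.27·exp(0.036·68+0.049·21.1) = 1.771
  r_corr = 0.3625 + 1.771 = 2.133 μm/a
Power-law: D(9) = r_corr · 9^0.667
  D(9) = 2.133 × 9^0.667 = 2.133 × 4.33 = 9.236 μm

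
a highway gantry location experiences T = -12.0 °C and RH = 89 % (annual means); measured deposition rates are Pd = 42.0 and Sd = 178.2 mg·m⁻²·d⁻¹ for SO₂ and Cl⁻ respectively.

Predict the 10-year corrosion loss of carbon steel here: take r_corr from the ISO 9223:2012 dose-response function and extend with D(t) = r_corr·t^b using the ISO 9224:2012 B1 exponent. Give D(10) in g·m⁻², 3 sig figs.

carbon steel: temperature factor f = +0.150·(-22.0) = -3.3000
  sulphur-dioxide contribution → 2.704 μm/a
  chloride contribution → 29.6 μm/a
  total first-year rate 32.3 μm/a
Long-term exponent b (ISO 9224 Table 2, B1) = 0.523
  D(10) = 32.3 × 10^0.523 = 32.3 × 3.334 = 107.7 μm
  Mass loss = 107.7 μm × 7.85 g/cm³ = 845.4 g·m⁻²

D(10) = 845 g·m⁻²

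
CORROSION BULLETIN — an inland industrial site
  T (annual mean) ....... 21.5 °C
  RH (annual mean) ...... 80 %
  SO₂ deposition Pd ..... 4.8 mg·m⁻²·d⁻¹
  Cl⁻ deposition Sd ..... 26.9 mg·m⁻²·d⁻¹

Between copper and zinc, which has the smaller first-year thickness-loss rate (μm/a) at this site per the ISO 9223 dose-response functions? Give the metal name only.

copper

copper: temperature factor f = -0.080·(11.5) = -0.9200
  SO₂ term: 0.0053·4.8^0.26·exp(0.059·80-0.9200) = 0.3562
  Cl⁻ term: 0.01025·26.9^0.27·exp(0.036·80+0.049·21.5) = 1.274
  r_corr = 0.3562 + 1.274 = 1.63 μm/a
zinc: temperature factor f = -0.071·(11.5) = -0.8165
  SO₂ term: 0.0129·4.8^0.44·exp(0.046·80-0.8165) = 0.4508
  Cl⁻ term: 0.0175·26.9^0.57·exp(0.008·80+0.085·21.5) = 1.348
  r_corr = 0.4508 + 1.348 = 1.799 μm/a
Ordering by μm/a: zinc (1.8) > copper (1.63)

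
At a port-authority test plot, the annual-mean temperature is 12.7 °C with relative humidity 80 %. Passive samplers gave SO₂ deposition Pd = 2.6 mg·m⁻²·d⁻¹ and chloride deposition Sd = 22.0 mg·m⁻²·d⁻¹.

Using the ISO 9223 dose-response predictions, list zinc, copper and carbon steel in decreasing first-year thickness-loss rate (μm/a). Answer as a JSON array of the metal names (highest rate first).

zinc: f(T) = -0.071·(T−10) [T>10 °C] = -0.1917
  sulphur-dioxide contribution → 0.6429 μm/a
  chloride contribution → 0.5688 μm/a
  ⇒ r_corr(zinc) = 1.212 μm/a
copper: temperature factor f = -0.080·(2.7) = -0.2160
  sulphur-dioxide contribution → 0.6141 μm/a
  chloride contribution → 0.7838 μm/a
  total first-year rate 1.398 μm/a
carbon steel: f(T) = -0.054·(T−10) [T>10 °C] = -0.1458
  sulphur-dioxide contribution → 12.45 μm/a
  chloride contribution → 16.15 μm/a
  total first-year rate 28.6 μm/a
Ordering by μm/a: carbon steel (28.6) > copper (1.4) > zinc (1.21)

["carbon steel", "copper", "zinc"]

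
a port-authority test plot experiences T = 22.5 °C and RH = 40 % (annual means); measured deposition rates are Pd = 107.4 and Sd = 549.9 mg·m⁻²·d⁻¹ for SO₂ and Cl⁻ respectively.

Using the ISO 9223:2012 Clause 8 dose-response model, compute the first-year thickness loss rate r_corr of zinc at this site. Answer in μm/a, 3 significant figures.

zinc: temperature factor f = -0.071·(12.5) = -0.8875
  sulphur-dioxide contribution → 0.2618 μm/a
  chloride contribution → 5.951 μm/a
  total first-year rate 6.212 μm/a

r_corr = 6.21 μm/a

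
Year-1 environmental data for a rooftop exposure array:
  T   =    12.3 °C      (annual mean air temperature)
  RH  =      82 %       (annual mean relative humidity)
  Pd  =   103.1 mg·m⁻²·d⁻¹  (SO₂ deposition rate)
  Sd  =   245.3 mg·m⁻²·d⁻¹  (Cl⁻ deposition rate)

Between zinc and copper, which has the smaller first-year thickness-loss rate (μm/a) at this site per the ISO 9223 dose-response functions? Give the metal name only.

copper

zinc: temperature factor f = -0.071·(2.3) = -0.1633
  sulphur-dioxide contribution → 3.662 μm/a
  chloride contribution → 2.209 μm/a
  ⇒ r_corr(zinc) = 5.87 μm/a
copper: T>10 °C ⇒ hinge -0.080·(12.3−10) = -0.1840
  sulphur-dioxide contribution → 1.858 μm/a
  chloride contribution → 1.584 μm/a
  ⇒ r_corr(copper) = 3.441 μm/a
Ordering by μm/a: zinc (5.87) > copper (3.44)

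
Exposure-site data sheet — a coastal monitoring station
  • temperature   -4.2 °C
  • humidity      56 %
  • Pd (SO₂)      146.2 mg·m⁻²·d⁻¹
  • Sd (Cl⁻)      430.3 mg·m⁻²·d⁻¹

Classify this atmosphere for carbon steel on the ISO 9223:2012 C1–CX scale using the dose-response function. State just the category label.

carbon steel: temperature factor f = +0.150·(-14.2) = -2.1300
  SO₂ term: 1.77·146.2^0.52·exp(0.02·56-2.1300) = 8.612
  Cl⁻ term: 0.102·430.3^0.62·exp(0.033·56+0.04·-4.2) = 23.5
  sum: 8.612 + 23.5 → r_corr = 32.12 μm/a
32.1 μm/a falls in (25, 50] for carbon steel → category C3

C3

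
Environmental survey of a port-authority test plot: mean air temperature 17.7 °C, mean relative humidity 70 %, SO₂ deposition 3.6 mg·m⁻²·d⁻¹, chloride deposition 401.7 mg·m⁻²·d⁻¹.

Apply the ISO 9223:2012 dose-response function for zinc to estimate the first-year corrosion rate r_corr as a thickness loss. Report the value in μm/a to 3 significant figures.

r_corr = 4.53 μm/a

zinc: T>10 °C ⇒ hinge -0.071·(17.7−10) = -0.5467
  sulphur-dioxide contribution → 0.3284 μm/a
  chloride contribution → 4.206 μm/a
  total first-year rate 4.534 μm/a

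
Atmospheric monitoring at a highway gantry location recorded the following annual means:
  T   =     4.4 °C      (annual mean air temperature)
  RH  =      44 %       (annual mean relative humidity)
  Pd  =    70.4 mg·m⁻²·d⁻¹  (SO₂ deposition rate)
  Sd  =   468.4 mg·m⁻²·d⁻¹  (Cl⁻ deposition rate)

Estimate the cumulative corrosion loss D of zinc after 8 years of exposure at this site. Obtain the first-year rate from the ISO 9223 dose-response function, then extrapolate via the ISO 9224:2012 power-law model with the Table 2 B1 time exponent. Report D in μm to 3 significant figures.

D(8) = 9.31 μm

zinc: f(T) = +0.038·(T−10) [T≤10 °C] = -0.2128
  sulphur-dioxide contribution → 0.513 μm/a
  chloride contribution → 1.204 μm/a
  ⇒ r_corr(zinc) = 1.717 μm/a
Long-term exponent b (ISO 9224 Table 2, B1) = 0.813
  D(8) = 1.717 × 8^0.813 = 1.717 × 5.423 = 9.31 μm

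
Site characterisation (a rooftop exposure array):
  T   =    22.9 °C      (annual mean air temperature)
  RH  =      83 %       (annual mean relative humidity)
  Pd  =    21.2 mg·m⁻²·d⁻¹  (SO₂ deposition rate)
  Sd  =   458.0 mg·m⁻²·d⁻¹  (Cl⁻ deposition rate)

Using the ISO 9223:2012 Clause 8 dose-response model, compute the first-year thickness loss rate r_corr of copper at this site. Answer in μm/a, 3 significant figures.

copper: temperature factor f = -0.080·(12.9) = -1.0320
  SO₂ term: 0.0053·21.2^0.26·exp(0.059·83-1.0320) = 0.5593
  Cl⁻ term: 0.01025·458.0^0.27·exp(0.036·83+0.049·22.9) = 3.267
  r_corr = 0.5593 + 3.267 = 3.826 μm/a

r_corr = 3.83 μm/a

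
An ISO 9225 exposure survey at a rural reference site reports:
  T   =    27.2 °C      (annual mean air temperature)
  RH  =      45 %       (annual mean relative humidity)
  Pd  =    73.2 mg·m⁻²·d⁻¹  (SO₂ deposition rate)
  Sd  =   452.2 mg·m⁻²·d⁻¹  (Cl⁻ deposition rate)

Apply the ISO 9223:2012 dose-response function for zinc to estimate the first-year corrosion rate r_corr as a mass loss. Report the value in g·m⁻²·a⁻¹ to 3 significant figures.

r_corr = 60.4 g·m⁻²·a⁻¹

zinc: f(T) = -0.071·(T−10) [T>10 °C] = -1.2212
  Pd branch = 0.0129·Pd^0.44·e^(0.046·RH+f) = 0.1993 μm/a
  Cl⁻ term: 0.0175·452.2^0.57·exp(0.008·45+0.085·27.2) = 8.261
  r_corr = 0.1993 + 8.261 = 8.46 μm/a
Convert to mass loss: 8.46 μm/a × 7.14 g/cm³ = 60.4 g·m⁻²·a⁻¹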